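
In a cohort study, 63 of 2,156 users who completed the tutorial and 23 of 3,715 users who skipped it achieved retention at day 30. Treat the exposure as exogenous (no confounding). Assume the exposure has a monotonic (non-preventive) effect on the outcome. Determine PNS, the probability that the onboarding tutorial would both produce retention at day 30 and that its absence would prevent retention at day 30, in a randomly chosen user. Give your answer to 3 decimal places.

PNS ≈ 0.023

p₁ = P(outcome | exposed) = 63/2156 = 0.029221
p₀ = P(outcome | unexposed) = 23/3715 = 0.0061911
Under exogeneity and monotonicity, PNS = p₁ − p₀.
PNS = 0.029221 − 0.0061911 = 0.02303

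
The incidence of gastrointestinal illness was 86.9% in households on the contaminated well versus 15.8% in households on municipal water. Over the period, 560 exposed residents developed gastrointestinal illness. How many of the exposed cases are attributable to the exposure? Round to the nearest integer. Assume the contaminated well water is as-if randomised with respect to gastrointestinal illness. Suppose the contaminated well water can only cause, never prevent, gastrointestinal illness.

about 458 cases

p₁ = 0.869, p₀ = 0.158.
PN = (p₁ − p₀)/p₁ = (0.869 − 0.158) / 0.869 ≈ 0.81818.
Attributable cases ≈ PN × (exposed cases) = 0.81818 × 560 ≈ 458.18.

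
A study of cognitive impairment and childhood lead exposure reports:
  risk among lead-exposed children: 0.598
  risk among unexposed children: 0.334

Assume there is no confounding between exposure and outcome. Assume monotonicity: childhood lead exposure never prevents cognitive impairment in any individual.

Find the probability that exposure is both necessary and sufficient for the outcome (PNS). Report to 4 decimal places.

Let p₁ = 0.598, p₀ = 0.334.
Under exogeneity and monotonicity, PNS = p₁ − p₀.
PNS = 0.598 − 0.334 = 0.264

PNS ≈ 0.2640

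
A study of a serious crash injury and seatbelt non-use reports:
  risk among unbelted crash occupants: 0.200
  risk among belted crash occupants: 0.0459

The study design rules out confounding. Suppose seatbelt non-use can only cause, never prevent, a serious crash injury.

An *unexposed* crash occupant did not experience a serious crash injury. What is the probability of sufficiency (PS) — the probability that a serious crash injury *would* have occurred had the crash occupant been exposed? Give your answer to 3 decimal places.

Let p₁ = 0.2, p₀ = 0.0459.
Under exogeneity and monotonicity, PS = (p₁ − p₀) / (1 − p₀).
PS = (0.2 − 0.0459) / (1 − 0.0459) = 0.1541 / 0.9541 ≈ 0.1615

PS ≈ 0.162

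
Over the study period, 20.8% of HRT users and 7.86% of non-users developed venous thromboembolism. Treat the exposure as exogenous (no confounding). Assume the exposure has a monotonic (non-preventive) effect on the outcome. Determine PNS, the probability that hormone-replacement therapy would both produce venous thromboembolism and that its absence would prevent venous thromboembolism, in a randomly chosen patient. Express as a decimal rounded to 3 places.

p₁ = 0.208, p₀ = 0.0786.
Under exogeneity and monotonicity, PNS = p₁ − p₀.
PNS = 0.208 − 0.0786 = 0.1294

PNS ≈ 0.129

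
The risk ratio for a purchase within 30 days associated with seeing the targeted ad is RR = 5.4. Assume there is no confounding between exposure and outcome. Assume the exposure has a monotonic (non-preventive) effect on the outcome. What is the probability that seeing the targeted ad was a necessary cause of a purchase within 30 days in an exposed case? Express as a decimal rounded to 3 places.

Under exogeneity and monotonicity, PN = (RR − 1) / RR = 1 − 1/RR.
PN = (5.4 − 1) / 5.4 = 4.4 / 5.4 ≈ 0.8148

PN ≈ 0.815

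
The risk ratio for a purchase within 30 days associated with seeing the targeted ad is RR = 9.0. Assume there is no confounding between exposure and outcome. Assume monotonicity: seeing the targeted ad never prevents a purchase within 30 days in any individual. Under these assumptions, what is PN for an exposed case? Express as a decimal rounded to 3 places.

Under exogeneity and monotonicity, PN = (RR − 1) / RR = 1 − 1/RR.
PN = (9.0 − 1) / 9.0 = 8 / 9.0 ≈ 0.8889

PN ≈ 0.889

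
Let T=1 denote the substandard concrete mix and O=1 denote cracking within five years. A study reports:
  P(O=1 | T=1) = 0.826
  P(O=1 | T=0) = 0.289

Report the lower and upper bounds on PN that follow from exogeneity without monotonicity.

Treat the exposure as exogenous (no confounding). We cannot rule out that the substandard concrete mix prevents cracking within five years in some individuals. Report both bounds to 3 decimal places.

Let p₁ = 0.826, p₀ = 0.289.
Under exogeneity alone the bounds on PN are max{0,(p₁−p₀)/p₁} ≤ PN ≤ min{1,(1−p₀)/p₁}.
  lower = (p₁ − p₀)/p₁ = 0.537 / 0.826 ≈ 0.6501
  upper = min{1, (1 − p₀)/p₁} = 0.711 / 0.826 ≈ 0.8608

0.650 ≤ PN ≤ 0.861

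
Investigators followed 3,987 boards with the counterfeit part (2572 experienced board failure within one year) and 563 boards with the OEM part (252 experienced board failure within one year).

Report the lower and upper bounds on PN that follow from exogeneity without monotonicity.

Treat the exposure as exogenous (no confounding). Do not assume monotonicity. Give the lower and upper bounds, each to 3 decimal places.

p₁ = P(outcome | exposed) = 2572/3987 = 0.6451
p₀ = P(outcome | unexposed) = 252/563 = 0.4476
Under exogeneity alone the bounds on PN are max{0,(p₁−p₀)/p₁} ≤ PN ≤ min{1,(1−p₀)/p₁}.
  lower = (p₁ − p₀)/p₁ = 0.19749 / 0.6451 ≈ 0.3061
  upper = min{1, (1 − p₀)/p₁} = 0.5524 / 0.6451 ≈ 0.8563

0.306 ≤ PN ≤ 0.856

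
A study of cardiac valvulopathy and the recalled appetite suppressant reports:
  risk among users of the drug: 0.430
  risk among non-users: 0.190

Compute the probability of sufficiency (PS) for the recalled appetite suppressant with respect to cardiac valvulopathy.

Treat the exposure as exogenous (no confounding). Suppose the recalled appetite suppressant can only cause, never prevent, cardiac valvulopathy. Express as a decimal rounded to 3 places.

PS ≈ 0.296

Let p₁ = 0.43, p₀ = 0.19.
Under exogeneity and monotonicity, PS = (p₁ − p₀) / (1 − p₀).
PS = (0.43 − 0.19) / (1 − 0.19) = 0.24 / 0.81 ≈ 0.2963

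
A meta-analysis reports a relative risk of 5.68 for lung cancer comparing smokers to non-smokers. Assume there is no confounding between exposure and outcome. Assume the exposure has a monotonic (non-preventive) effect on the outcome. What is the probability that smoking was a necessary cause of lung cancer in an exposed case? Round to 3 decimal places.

PN ≈ 0.824

Under exogeneity and monotonicity, PN = (RR − 1) / RR = 1 − 1/RR.
PN = (5.68 − 1) / 5.68 = 4.68 / 5.68 ≈ 0.8239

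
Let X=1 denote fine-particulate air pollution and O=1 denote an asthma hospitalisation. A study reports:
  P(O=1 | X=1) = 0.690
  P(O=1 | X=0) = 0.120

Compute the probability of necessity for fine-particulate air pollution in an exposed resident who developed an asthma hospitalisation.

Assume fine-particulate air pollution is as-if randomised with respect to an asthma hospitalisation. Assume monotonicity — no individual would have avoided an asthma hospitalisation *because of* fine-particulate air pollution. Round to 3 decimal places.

Let p₁ = 0.69, p₀ = 0.12.
Under exogeneity and monotonicity, PN = (p₁ − p₀) / p₁.
PN = (0.69 − 0.12) / 0.69 = 0.57 / 0.69 ≈ 0.8261

PN ≈ 0.826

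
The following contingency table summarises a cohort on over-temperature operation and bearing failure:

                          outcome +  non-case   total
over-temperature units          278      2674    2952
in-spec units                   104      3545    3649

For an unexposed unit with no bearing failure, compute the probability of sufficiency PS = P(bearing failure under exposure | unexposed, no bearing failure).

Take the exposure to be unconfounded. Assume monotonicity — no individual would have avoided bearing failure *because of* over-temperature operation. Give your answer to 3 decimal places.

PS ≈ 0.068

p₁ = P(outcome | exposed) = 278/2952 = 0.094173
p₀ = P(outcome | unexposed) = 104/3649 = 0.028501
Under exogeneity and monotonicity, PS = (p₁ − p₀)/(1 − p₀).
PS = (0.094173 − 0.028501) / 0.9715 ≈ 0.0676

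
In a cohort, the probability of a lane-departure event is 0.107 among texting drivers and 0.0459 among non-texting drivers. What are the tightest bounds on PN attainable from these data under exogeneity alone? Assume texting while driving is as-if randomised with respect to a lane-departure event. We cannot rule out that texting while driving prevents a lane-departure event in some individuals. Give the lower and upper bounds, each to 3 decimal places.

Let p₁ = 0.107, p₀ = 0.0459.
Under exogeneity alone the bounds on PN are max{0,(p₁−p₀)/p₁} ≤ PN ≤ min{1,(1−p₀)/p₁}.
  lower = (p₁ − p₀)/p₁ = 0.0611 / 0.107 ≈ 0.5710
  upper = min{1, (1 − p₀)/p₁} = 0.9541 / 0.107 ≈ 8.9168 → capped at 1

0.571 ≤ PN ≤ 1.000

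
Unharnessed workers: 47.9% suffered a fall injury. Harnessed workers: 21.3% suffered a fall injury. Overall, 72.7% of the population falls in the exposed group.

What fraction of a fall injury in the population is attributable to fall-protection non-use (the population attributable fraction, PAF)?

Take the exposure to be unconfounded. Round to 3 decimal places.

p₁ = 0.479, p₀ = 0.213.
Overall risk P(Y=1) = π·p₁ + (1−π)·p₀ = 0.727×0.479 + 0.273×0.213 = 0.40638.
Under exogeneity, PAF = [P(Y=1) − p₀] / P(Y=1).
PAF = (0.40638 − 0.213) / 0.40638 ≈ 0.4759

PAF ≈ 0.476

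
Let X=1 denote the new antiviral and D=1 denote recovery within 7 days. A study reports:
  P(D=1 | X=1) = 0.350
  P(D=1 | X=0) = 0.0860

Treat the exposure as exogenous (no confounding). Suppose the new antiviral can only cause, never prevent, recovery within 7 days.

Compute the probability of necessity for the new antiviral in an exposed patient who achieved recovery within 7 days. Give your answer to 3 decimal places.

PN ≈ 0.754

Let p₁ = 0.35, p₀ = 0.086.
Under exogeneity and monotonicity, PN = (p₁ − p₀) / p₁.
PN = (0.35 − 0.086) / 0.35 = 0.264 / 0.35 ≈ 0.7543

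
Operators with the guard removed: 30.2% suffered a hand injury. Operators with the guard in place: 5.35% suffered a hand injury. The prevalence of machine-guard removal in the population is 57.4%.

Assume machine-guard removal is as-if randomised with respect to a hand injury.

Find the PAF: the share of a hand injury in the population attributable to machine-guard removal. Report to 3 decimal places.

p₁ = 0.302, p₀ = 0.0535.
Overall risk P(Y=1) = π·p₁ + (1−π)·p₀ = 0.574×0.302 + 0.426×0.0535 = 0.19614.
Under exogeneity, PAF = [P(Y=1) − p₀] / P(Y=1).
PAF = (0.19614 − 0.0535) / 0.19614 ≈ 0.7272

PAF ≈ 0.727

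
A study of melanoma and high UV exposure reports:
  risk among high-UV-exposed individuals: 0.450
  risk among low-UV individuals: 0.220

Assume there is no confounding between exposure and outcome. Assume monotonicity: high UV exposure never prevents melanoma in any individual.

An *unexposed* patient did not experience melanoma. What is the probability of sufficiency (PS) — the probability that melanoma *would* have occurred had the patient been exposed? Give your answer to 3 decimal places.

Let p₁ = 0.45, p₀ = 0.22.
Under exogeneity and monotonicity, PS = (p₁ − p₀) / (1 − p₀).
PS = (0.45 − 0.22) / (1 − 0.22) = 0.23 / 0.78 ≈ 0.2949

PS ≈ 0.295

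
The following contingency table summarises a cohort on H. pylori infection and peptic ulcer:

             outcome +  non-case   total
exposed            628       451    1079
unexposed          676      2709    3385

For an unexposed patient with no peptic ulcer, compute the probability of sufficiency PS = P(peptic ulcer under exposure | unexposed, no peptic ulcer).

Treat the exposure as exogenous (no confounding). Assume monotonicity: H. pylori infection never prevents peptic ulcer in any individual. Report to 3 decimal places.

p₁ = P(outcome | exposed) = 628/1079 = 0.58202
p₀ = P(outcome | unexposed) = 676/3385 = 0.1997
Under exogeneity and monotonicity, PS = (p₁ − p₀)/(1 − p₀).
PS = (0.58202 − 0.1997) / 0.8003 ≈ 0.4777

PS ≈ 0.478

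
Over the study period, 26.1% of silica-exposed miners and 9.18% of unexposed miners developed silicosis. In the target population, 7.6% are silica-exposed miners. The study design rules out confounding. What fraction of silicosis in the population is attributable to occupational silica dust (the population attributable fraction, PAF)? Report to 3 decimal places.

p₁ = 0.261, p₀ = 0.0918.
Overall risk P(Y=1) = π·p₁ + (1−π)·p₀ = 0.076×0.261 + 0.924×0.0918 = 0.10466.
Under exogeneity, PAF = [P(Y=1) − p₀] / P(Y=1).
PAF = (0.10466 − 0.0918) / 0.10466 ≈ 0.1229

PAF ≈ 0.123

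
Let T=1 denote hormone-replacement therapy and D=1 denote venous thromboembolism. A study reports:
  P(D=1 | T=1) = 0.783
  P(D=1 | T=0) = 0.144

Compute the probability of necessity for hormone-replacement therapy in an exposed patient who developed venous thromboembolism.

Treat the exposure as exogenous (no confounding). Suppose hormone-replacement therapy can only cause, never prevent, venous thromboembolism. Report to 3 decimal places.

Let p₁ = 0.783, p₀ = 0.144.
Under exogeneity and monotonicity, PN = (p₁ − p₀) / p₁.
PN = (0.783 − 0.144) / 0.783 = 0.639 / 0.783 ≈ 0.8161

PN ≈ 0.816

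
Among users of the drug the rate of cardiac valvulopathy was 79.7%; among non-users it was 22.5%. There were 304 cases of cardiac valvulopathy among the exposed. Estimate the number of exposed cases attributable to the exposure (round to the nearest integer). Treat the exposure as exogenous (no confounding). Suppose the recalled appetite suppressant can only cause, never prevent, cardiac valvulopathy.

about 218 cases

p₁ = 0.797, p₀ = 0.225.
PN = (p₁ − p₀)/p₁ = (0.797 − 0.225) / 0.797 ≈ 0.71769.
Attributable cases ≈ PN × (exposed cases) = 0.71769 × 304 ≈ 218.18.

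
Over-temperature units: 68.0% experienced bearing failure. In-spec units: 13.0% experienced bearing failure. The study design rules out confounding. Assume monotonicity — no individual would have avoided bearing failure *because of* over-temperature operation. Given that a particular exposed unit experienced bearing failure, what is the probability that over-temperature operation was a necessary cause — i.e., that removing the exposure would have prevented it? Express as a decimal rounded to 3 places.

PN ≈ 0.809

p₁ = 0.68, p₀ = 0.13.
Under exogeneity and monotonicity, PN = (p₁ − p₀) / p₁.
PN = (0.68 − 0.13) / 0.68 = 0.55 / 0.68 ≈ 0.8088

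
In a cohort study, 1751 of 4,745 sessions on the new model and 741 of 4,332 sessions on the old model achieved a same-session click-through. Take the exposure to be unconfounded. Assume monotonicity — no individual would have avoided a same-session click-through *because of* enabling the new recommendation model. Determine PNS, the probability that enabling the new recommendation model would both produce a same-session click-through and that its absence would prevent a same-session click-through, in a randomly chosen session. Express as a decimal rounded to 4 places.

PNS ≈ 0.1980

p₁ = P(outcome | exposed) = 1751/4745 = 0.36902
p₀ = P(outcome | unexposed) = 741/4332 = 0.17105
Under exogeneity and monotonicity, PNS = p₁ − p₀.
PNS = 0.36902 − 0.17105 = 0.19797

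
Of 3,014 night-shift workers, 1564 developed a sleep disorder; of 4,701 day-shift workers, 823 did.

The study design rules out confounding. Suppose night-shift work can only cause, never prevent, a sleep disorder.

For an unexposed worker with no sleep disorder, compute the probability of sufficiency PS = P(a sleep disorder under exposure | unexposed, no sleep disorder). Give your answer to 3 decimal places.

PS ≈ 0.417

p₁ = P(outcome | exposed) = 1564/3014 = 0.51891
p₀ = P(outcome | unexposed) = 823/4701 = 0.17507
Under exogeneity and monotonicity, PS = (p₁ − p₀) / (1 − p₀).
PS = (0.51891 − 0.17507) / (1 − 0.17507) = 0.34384 / 0.82493 ≈ 0.4168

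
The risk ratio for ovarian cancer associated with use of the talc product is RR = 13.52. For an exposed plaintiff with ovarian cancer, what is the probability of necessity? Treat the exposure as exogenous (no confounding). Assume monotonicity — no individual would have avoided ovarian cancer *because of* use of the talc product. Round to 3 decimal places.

PN ≈ 0.926

Under exogeneity and monotonicity, PN = (RR − 1) / RR = 1 − 1/RR.
PN = (13.52 − 1) / 13.52 = 12.52 / 13.52 ≈ 0.9260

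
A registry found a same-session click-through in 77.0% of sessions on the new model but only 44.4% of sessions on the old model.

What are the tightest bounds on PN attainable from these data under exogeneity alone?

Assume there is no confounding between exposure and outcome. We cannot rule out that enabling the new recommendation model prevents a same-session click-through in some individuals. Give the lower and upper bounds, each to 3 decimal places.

0.423 ≤ PN ≤ 0.722

p₁ = 0.77, p₀ = 0.444.
Under exogeneity alone the bounds on PN are max{0,(p₁−p₀)/p₁} ≤ PN ≤ min{1,(1−p₀)/p₁}.
  lower = (p₁ − p₀)/p₁ = 0.326 / 0.77 ≈ 0.4234
  upper = min{1, (1 − p₀)/p₁} = 0.556 / 0.77 ≈ 0.7221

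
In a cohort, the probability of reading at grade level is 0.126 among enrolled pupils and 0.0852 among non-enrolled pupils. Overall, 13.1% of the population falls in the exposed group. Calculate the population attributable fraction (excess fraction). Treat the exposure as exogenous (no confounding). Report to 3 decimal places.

PAF ≈ 0.059

Let p₁ = 0.126, p₀ = 0.0852.
Overall risk P(Y=1) = π·p₁ + (1−π)·p₀ = 0.131×0.126 + 0.869×0.0852 = 0.090545.
Under exogeneity, PAF = [P(Y=1) − p₀] / P(Y=1).
PAF = (0.090545 − 0.0852) / 0.090545 ≈ 0.0590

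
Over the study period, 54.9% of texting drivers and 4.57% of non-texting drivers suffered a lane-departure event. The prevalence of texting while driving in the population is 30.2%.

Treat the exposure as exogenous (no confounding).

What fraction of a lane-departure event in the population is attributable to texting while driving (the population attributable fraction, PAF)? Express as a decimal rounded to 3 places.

PAF ≈ 0.769

p₁ = 0.549, p₀ = 0.0457.
Overall risk P(Y=1) = π·p₁ + (1−π)·p₀ = 0.302×0.549 + 0.698×0.0457 = 0.1977.
Under exogeneity, PAF = [P(Y=1) − p₀] / P(Y=1).
PAF = (0.1977 − 0.0457) / 0.1977 ≈ 0.7688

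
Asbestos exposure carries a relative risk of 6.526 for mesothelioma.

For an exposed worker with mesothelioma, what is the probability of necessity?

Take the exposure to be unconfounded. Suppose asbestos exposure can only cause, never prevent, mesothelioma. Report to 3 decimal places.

Under exogeneity and monotonicity, PN = (RR − 1) / RR = 1 − 1/RR.
PN = (6.526 − 1) / 6.526 = 5.526 / 6.526 ≈ 0.8468

PN ≈ 0.847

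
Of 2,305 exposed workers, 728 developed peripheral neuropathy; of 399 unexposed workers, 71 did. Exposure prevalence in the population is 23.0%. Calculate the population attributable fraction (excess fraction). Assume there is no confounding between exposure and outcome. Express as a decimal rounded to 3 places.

PAF ≈ 0.151

p₁ = P(outcome | exposed) = 728/2305 = 0.31584
p₀ = P(outcome | unexposed) = 71/399 = 0.17794
Overall risk P(Y=1) = π·p₁ + (1−π)·p₀ = 0.23×0.31584 + 0.77×0.17794 = 0.20966.
Under exogeneity, PAF = [P(Y=1) − p₀] / P(Y=1).
PAF = (0.20966 − 0.17794) / 0.20966 ≈ 0.1513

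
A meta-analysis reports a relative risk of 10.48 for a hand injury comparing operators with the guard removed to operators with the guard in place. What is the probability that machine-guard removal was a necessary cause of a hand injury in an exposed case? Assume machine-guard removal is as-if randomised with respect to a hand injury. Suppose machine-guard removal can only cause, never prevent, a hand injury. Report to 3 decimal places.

PN ≈ 0.905

Under exogeneity and monotonicity, PN = (RR − 1) / RR = 1 − 1/RR.
PN = (10.48 − 1) / 10.48 = 9.48 / 10.48 ≈ 0.9046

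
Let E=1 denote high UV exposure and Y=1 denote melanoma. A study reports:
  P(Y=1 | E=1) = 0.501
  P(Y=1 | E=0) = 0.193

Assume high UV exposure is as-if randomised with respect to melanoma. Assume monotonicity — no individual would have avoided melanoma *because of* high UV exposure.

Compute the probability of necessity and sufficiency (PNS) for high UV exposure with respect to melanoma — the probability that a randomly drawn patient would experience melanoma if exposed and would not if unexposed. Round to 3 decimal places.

Let p₁ = 0.501, p₀ = 0.193.
Under exogeneity and monotonicity, PNS = p₁ − p₀.
PNS = 0.501 − 0.193 = 0.308

PNS ≈ 0.308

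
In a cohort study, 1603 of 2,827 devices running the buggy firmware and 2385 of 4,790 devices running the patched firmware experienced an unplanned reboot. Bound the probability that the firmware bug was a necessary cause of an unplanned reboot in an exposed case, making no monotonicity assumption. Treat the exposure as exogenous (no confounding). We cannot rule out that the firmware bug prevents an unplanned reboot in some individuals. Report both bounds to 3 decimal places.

0.122 ≤ PN ≤ 0.885

p₁ = P(outcome | exposed) = 1603/2827 = 0.56703
p₀ = P(outcome | unexposed) = 2385/4790 = 0.49791
Under exogeneity alone the bounds on PN are max{0,(p₁−p₀)/p₁} ≤ PN ≤ min{1,(1−p₀)/p₁}.
  lower = (p₁ − p₀)/p₁ = 0.06912 / 0.56703 ≈ 0.1219
  upper = min{1, (1 − p₀)/p₁} = 0.50209 / 0.56703 ≈ 0.8855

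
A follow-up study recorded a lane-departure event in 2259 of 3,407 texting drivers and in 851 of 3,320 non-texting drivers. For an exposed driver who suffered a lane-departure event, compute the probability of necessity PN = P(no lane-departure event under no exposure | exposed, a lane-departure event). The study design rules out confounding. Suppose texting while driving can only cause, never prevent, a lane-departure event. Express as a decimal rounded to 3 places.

PN ≈ 0.613

p₁ = P(outcome | exposed) = 2259/3407 = 0.66305
p₀ = P(outcome | unexposed) = 851/3320 = 0.25633
Under exogeneity and monotonicity, PN = (p₁ − p₀) / p₁.
PN = (0.66305 − 0.25633) / 0.66305 = 0.40672 / 0.66305 ≈ 0.6134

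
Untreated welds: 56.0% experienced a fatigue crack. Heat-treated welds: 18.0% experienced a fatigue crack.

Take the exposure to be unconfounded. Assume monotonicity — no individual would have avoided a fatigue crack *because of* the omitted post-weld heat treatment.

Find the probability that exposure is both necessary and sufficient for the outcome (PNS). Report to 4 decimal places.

PNS ≈ 0.3800

p₁ = 0.56, p₀ = 0.18.
Under exogeneity and monotonicity, PNS = p₁ − p₀.
PNS = 0.56 − 0.18 = 0.38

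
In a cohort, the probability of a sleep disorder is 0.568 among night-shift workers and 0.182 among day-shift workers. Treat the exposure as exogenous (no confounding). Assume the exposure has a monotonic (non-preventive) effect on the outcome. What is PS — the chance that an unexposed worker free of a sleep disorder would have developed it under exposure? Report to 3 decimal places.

Let p₁ = 0.568, p₀ = 0.182.
Under exogeneity and monotonicity, PS = (p₁ − p₀) / (1 − p₀).
PS = (0.568 − 0.182) / (1 − 0.182) = 0.386 / 0.818 ≈ 0.4719

PS ≈ 0.472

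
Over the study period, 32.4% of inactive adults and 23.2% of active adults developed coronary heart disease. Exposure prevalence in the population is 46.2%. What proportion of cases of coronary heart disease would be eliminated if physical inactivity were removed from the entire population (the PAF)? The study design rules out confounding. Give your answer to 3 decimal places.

PAF ≈ 0.155

p₁ = 0.324, p₀ = 0.232.
Overall risk P(Y=1) = π·p₁ + (1−π)·p₀ = 0.462×0.324 + 0.538×0.232 = 0.2745.
Under exogeneity, PAF = [P(Y=1) − p₀] / P(Y=1).
PAF = (0.2745 − 0.232) / 0.2745 ≈ 0.1548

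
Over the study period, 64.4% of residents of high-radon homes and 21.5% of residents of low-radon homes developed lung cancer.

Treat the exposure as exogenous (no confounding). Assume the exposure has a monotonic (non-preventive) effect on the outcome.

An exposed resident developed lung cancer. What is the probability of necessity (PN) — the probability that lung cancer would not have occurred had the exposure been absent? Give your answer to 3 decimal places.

PN ≈ 0.666

p₁ = 0.644, p₀ = 0.215.
Under exogeneity and monotonicity, PN = (p₁ − p₀) / p₁.
PN = (0.644 − 0.215) / 0.644 = 0.429 / 0.644 ≈ 0.6661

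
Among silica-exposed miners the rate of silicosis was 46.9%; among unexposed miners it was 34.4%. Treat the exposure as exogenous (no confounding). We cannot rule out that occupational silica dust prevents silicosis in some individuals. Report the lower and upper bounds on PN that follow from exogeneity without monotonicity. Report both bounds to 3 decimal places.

0.267 ≤ PN ≤ 1.000

p₁ = 0.469, p₀ = 0.344.
Under exogeneity alone the bounds on PN are max{0,(p₁−p₀)/p₁} ≤ PN ≤ min{1,(1−p₀)/p₁}.
  lower = (p₁ − p₀)/p₁ = 0.125 / 0.469 ≈ 0.2665
  upper = min{1, (1 − p₀)/p₁} = 0.656 / 0.469 ≈ 1.3987 → capped at 1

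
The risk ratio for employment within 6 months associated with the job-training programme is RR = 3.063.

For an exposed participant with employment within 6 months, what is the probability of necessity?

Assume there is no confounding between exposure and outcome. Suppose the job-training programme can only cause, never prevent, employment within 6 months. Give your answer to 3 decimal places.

PN ≈ 0.674

Under exogeneity and monotonicity, PN = (RR − 1) / RR = 1 − 1/RR.
PN = (3.063 − 1) / 3.063 = 2.063 / 3.063 ≈ 0.6735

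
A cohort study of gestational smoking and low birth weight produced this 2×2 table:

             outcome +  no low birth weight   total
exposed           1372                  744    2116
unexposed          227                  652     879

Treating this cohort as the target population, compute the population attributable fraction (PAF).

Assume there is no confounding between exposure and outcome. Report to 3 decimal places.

p₁ = P(outcome | exposed) = 1372/2116 = 0.64839
p₀ = P(outcome | unexposed) = 227/879 = 0.25825
Exposure prevalence π = 2116/2995 = 0.70651; overall risk P(Y=1) = 0.53389.
Under exogeneity, PAF = [P(Y=1) − p₀]/P(Y=1).
PAF = (0.53389 − 0.25825) / 0.53389 ≈ 0.5163

PAF ≈ 0.516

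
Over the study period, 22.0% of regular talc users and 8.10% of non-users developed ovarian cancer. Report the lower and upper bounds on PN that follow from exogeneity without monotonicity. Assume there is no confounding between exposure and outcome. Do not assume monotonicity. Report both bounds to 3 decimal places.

0.632 ≤ PN ≤ 1.000

p₁ = 0.22, p₀ = 0.081.
Under exogeneity alone the bounds on PN are max{0,(p₁−p₀)/p₁} ≤ PN ≤ min{1,(1−p₀)/p₁}.
  lower = (p₁ − p₀)/p₁ = 0.139 / 0.22 ≈ 0.6318
  upper = min{1, (1 − p₀)/p₁} = 0.919 / 0.22 ≈ 4.1773 → capped at 1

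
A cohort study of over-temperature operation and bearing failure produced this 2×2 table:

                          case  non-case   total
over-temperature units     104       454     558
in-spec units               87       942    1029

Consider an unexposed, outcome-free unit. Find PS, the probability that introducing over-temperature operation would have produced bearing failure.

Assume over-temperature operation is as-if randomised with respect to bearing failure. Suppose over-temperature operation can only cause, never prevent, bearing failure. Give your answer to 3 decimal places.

p₁ = P(outcome | exposed) = 104/558 = 0.18638
p₀ = P(outcome | unexposed) = 87/1029 = 0.084548
Under exogeneity and monotonicity, PS = (p₁ − p₀)/(1 − p₀).
PS = (0.18638 − 0.084548) / 0.91545 ≈ 0.1112

PS ≈ 0.111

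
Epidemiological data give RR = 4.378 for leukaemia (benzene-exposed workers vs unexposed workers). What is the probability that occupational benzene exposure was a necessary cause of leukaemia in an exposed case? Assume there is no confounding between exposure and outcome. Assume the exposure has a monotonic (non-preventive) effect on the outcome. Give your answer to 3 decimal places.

Under exogeneity and monotonicity, PN = (RR − 1) / RR = 1 − 1/RR.
PN = (4.378 − 1) / 4.378 = 3.378 / 4.378 ≈ 0.7716

PN ≈ 0.772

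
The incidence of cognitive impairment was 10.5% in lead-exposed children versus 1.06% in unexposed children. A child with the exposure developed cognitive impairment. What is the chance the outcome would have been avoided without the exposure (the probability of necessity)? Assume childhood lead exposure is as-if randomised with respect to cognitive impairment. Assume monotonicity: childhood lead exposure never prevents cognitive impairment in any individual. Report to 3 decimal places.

p₁ = 0.105, p₀ = 0.0106.
Under exogeneity and monotonicity, PN = (p₁ − p₀) / p₁.
PN = (0.105 − 0.0106) / 0.105 = 0.0944 / 0.105 ≈ 0.8990

PN ≈ 0.899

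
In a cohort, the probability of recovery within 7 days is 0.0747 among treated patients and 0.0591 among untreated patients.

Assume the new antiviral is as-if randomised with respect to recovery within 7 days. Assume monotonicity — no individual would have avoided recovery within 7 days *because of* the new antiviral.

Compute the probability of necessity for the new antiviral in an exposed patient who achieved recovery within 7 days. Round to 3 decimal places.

Let p₁ = 0.0747, p₀ = 0.0591.
Under exogeneity and monotonicity, PN = (p₁ − p₀) / p₁.
PN = (0.0747 − 0.0591) / 0.0747 = 0.0156 / 0.0747 ≈ 0.2088

PN ≈ 0.209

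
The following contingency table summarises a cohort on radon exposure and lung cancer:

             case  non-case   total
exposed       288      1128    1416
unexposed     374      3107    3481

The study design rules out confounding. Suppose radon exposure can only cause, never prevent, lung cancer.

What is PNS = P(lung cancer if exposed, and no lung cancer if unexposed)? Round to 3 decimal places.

p₁ = P(outcome | exposed) = 288/1416 = 0.20339
p₀ = P(outcome | unexposed) = 374/3481 = 0.10744
Under exogeneity and monotonicity, PNS = p₁ − p₀.
PNS = 0.20339 − 0.10744 = 0.095949

PNS ≈ 0.096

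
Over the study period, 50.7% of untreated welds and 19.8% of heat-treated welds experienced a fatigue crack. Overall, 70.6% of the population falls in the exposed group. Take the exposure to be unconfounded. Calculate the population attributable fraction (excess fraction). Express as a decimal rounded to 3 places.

p₁ = 0.507, p₀ = 0.198.
Overall risk P(Y=1) = π·p₁ + (1−π)·p₀ = 0.706×0.507 + 0.294×0.198 = 0.41615.
Under exogeneity, PAF = [P(Y=1) − p₀] / P(Y=1).
PAF = (0.41615 − 0.198) / 0.41615 ≈ 0.5242

PAF ≈ 0.524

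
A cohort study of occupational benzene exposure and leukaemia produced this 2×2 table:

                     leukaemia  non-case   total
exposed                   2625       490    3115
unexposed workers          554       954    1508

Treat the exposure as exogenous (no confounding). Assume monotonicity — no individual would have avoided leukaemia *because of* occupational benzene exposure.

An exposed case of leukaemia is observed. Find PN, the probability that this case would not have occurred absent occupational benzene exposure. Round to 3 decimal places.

p₁ = P(outcome | exposed) = 2625/3115 = 0.8427
p₀ = P(outcome | unexposed) = 554/1508 = 0.36737
Under exogeneity and monotonicity, PN = (p₁ − p₀)/p₁.
PN = (0.8427 − 0.36737) / 0.8427 ≈ 0.5640

PN ≈ 0.564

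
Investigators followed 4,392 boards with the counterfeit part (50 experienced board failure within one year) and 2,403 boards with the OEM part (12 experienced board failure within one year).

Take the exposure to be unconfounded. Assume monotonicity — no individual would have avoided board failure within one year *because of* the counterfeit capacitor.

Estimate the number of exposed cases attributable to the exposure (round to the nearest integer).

p₁ = P(outcome | exposed) = 50/4392 = 0.011384
p₀ = P(outcome | unexposed) = 12/2403 = 0.0049938
PN = (p₁ − p₀)/p₁ = (0.011384 − 0.0049938) / 0.011384 ≈ 0.56135.
Attributable cases ≈ PN × (exposed cases) = 0.56135 × 50 ≈ 28.07.

about 28 cases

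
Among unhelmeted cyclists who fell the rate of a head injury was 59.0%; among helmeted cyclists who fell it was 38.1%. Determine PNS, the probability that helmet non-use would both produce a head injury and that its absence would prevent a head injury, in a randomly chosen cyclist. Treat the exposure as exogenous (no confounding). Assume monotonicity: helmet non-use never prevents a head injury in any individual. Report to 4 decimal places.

p₁ = 0.59, p₀ = 0.381.
Under exogeneity and monotonicity, PNS = p₁ − p₀.
PNS = 0.59 − 0.381 = 0.209

PNS ≈ 0.2090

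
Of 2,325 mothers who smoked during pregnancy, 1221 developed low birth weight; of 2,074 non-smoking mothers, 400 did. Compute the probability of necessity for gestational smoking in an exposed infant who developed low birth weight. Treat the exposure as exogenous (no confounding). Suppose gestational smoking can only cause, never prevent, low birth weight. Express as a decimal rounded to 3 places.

PN ≈ 0.633

p₁ = P(outcome | exposed) = 1221/2325 = 0.52516
p₀ = P(outcome | unexposed) = 400/2074 = 0.19286
Under exogeneity and monotonicity, PN = (p₁ − p₀) / p₁.
PN = (0.52516 − 0.19286) / 0.52516 = 0.3323 / 0.52516 ≈ 0.6328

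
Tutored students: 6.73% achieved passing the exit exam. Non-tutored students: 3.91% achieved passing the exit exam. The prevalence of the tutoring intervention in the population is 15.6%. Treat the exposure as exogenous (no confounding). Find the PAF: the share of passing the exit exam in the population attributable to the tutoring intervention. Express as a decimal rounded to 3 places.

p₁ = 0.0673, p₀ = 0.0391.
Overall risk P(Y=1) = π·p₁ + (1−π)·p₀ = 0.156×0.0673 + 0.844×0.0391 = 0.043499.
Under exogeneity, PAF = [P(Y=1) − p₀] / P(Y=1).
PAF = (0.043499 − 0.0391) / 0.043499 ≈ 0.1011

PAF ≈ 0.101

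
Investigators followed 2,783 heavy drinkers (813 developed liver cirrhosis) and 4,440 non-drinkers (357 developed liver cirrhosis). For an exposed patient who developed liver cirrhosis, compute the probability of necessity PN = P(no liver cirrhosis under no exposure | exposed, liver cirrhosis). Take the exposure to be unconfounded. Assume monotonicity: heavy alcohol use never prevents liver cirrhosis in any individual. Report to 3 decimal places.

p₁ = P(outcome | exposed) = 813/2783 = 0.29213
p₀ = P(outcome | unexposed) = 357/4440 = 0.080405
Under exogeneity and monotonicity, PN = (p₁ − p₀) / p₁.
PN = (0.29213 − 0.080405) / 0.29213 = 0.21173 / 0.29213 ≈ 0.7248

PN ≈ 0.725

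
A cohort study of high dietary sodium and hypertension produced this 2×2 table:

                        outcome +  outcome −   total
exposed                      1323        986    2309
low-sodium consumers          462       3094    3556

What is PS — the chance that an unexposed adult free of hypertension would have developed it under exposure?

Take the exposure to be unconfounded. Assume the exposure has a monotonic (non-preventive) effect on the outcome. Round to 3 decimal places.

PS ≈ 0.509

p₁ = P(outcome | exposed) = 1323/2309 = 0.57298
p₀ = P(outcome | unexposed) = 462/3556 = 0.12992
Under exogeneity and monotonicity, PS = (p₁ − p₀) / (1 − p₀).
PS = (0.57298 − 0.12992) / (1 − 0.12992) = 0.44305 / 0.87008 ≈ 0.5092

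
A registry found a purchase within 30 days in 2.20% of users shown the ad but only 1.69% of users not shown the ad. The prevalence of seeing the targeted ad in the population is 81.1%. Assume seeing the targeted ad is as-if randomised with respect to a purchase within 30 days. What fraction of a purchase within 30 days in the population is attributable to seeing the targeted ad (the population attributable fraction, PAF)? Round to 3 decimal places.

p₁ = 0.022, p₀ = 0.0169.
Overall risk P(Y=1) = π·p₁ + (1−π)·p₀ = 0.811×0.022 + 0.189×0.0169 = 0.021036.
Under exogeneity, PAF = [P(Y=1) − p₀] / P(Y=1).
PAF = (0.021036 − 0.0169) / 0.021036 ≈ 0.1966

PAF ≈ 0.197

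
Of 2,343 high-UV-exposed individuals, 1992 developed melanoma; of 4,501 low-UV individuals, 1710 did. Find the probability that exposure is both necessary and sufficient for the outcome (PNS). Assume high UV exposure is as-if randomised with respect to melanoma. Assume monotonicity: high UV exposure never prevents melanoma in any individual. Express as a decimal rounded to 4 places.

p₁ = P(outcome | exposed) = 1992/2343 = 0.85019
p₀ = P(outcome | unexposed) = 1710/4501 = 0.37992
Under exogeneity and monotonicity, PNS = p₁ − p₀.
PNS = 0.85019 − 0.37992 = 0.47028

PNS ≈ 0.4703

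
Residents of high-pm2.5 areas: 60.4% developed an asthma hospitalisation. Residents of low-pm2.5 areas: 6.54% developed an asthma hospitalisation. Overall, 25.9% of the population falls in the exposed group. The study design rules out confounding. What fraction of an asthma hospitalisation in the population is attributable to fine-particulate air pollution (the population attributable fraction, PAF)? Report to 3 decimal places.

p₁ = 0.604, p₀ = 0.0654.
Overall risk P(Y=1) = π·p₁ + (1−π)·p₀ = 0.259×0.604 + 0.741×0.0654 = 0.2049.
Under exogeneity, PAF = [P(Y=1) − p₀] / P(Y=1).
PAF = (0.2049 − 0.0654) / 0.2049 ≈ 0.6808

PAF ≈ 0.681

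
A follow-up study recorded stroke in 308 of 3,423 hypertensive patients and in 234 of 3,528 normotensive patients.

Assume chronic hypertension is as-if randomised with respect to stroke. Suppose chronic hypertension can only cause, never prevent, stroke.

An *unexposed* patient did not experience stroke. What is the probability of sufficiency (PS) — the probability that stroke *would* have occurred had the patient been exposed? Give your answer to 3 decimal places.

p₁ = P(outcome | exposed) = 308/3423 = 0.08998
p₀ = P(outcome | unexposed) = 234/3528 = 0.066327
Under exogeneity and monotonicity, PS = (p₁ − p₀) / (1 − p₀).
PS = (0.08998 − 0.066327) / (1 − 0.066327) = 0.023653 / 0.93367 ≈ 0.0253

PS ≈ 0.025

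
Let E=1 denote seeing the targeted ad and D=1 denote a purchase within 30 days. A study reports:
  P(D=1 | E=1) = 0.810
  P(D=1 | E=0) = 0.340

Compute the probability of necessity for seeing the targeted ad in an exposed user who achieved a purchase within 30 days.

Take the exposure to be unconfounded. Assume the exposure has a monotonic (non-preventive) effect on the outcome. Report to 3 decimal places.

Let p₁ = 0.81, p₀ = 0.34.
Under exogeneity and monotonicity, PN = (p₁ − p₀) / p₁.
PN = (0.81 − 0.34) / 0.81 = 0.47 / 0.81 ≈ 0.5802

PN ≈ 0.580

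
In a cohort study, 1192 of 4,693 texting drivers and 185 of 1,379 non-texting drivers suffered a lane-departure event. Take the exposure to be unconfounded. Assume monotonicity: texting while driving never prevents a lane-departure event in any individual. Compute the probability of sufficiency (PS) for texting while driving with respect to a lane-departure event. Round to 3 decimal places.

PS ≈ 0.138

p₁ = P(outcome | exposed) = 1192/4693 = 0.254
p₀ = P(outcome | unexposed) = 185/1379 = 0.13416
Under exogeneity and monotonicity, PS = (p₁ − p₀) / (1 − p₀).
PS = (0.254 − 0.13416) / (1 − 0.13416) = 0.11984 / 0.86584 ≈ 0.1384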